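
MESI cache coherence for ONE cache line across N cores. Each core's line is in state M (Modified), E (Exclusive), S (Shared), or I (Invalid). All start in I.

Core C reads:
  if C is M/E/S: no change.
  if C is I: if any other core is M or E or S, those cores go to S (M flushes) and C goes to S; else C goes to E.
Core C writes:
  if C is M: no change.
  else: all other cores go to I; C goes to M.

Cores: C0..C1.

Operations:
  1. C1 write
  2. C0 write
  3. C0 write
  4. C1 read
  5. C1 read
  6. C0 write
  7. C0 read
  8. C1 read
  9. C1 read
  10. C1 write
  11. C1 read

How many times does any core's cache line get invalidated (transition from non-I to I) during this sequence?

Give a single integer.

Answer: 3

Derivation:
Op 1: C1 write [C1 write: invalidate none -> C1=M] -> [I,M] (invalidations this op: 0; running total: 0)
Op 2: C0 write [C0 write: invalidate ['C1=M'] -> C0=M] -> [M,I] (invalidations this op: 1; running total: 1)
Op 3: C0 write [C0 write: already M (modified), no change] -> [M,I] (invalidations this op: 0; running total: 1)
Op 4: C1 read [C1 read from I: others=['C0=M'] -> C1=S, others downsized to S] -> [S,S] (invalidations this op: 0; running total: 1)
Op 5: C1 read [C1 read: already in S, no change] -> [S,S] (invalidations this op: 0; running total: 1)
Op 6: C0 write [C0 write: invalidate ['C1=S'] -> C0=M] -> [M,I] (invalidations this op: 1; running total: 2)
Op 7: C0 read [C0 read: already in M, no change] -> [M,I] (invalidations this op: 0; running total: 2)
Op 8: C1 read [C1 read from I: others=['C0=M'] -> C1=S, others downsized to S] -> [S,S] (invalidations this op: 0; running total: 2)
Op 9: C1 read [C1 read: already in S, no change] -> [S,S] (invalidations this op: 0; running total: 2)
Op 10: C1 write [C1 write: invalidate ['C0=S'] -> C1=M] -> [I,M] (invalidations this op: 1; running total: 3)
Op 11: C1 read [C1 read: already in M, no change] -> [I,M] (invalidations this op: 0; running total: 3)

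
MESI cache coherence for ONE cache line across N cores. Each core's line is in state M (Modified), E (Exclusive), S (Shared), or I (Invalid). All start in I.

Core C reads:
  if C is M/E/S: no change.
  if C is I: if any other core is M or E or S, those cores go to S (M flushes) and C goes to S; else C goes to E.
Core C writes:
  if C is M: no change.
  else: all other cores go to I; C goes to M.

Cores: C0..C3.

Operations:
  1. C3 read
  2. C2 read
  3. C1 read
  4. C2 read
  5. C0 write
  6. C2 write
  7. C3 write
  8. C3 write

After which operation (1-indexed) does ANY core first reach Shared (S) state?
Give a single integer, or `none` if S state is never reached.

Op 1: C3 read [C3 read from I: no other sharers -> C3=E (exclusive)] -> [I,I,I,E]
Op 2: C2 read [C2 read from I: others=['C3=E'] -> C2=S, others downsized to S] -> [I,I,S,S]
  -> First S state at op 2; remaining ops need not be traced.

Answer: 2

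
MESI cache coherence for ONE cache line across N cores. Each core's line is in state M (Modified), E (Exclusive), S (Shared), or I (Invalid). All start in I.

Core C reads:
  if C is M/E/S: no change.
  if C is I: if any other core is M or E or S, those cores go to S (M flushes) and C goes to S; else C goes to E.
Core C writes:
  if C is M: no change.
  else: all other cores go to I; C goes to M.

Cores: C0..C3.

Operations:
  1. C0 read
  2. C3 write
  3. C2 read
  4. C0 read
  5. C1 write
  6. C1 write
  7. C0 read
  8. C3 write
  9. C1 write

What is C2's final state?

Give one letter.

Answer: I

Derivation:
Op 1: C0 read [C0 read from I: no other sharers -> C0=E (exclusive)] -> [E,I,I,I]
Op 2: C3 write [C3 write: invalidate ['C0=E'] -> C3=M] -> [I,I,I,M]
Op 3: C2 read [C2 read from I: others=['C3=M'] -> C2=S, others downsized to S] -> [I,I,S,S]
Op 4: C0 read [C0 read from I: others=['C2=S', 'C3=S'] -> C0=S, others downsized to S] -> [S,I,S,S]
Op 5: C1 write [C1 write: invalidate ['C0=S', 'C2=S', 'C3=S'] -> C1=M] -> [I,M,I,I]
Op 6: C1 write [C1 write: already M (modified), no change] -> [I,M,I,I]
Op 7: C0 read [C0 read from I: others=['C1=M'] -> C0=S, others downsized to S] -> [S,S,I,I]
Op 8: C3 write [C3 write: invalidate ['C0=S', 'C1=S'] -> C3=M] -> [I,I,I,M]
Op 9: C1 write [C1 write: invalidate ['C3=M'] -> C1=M] -> [I,M,I,I]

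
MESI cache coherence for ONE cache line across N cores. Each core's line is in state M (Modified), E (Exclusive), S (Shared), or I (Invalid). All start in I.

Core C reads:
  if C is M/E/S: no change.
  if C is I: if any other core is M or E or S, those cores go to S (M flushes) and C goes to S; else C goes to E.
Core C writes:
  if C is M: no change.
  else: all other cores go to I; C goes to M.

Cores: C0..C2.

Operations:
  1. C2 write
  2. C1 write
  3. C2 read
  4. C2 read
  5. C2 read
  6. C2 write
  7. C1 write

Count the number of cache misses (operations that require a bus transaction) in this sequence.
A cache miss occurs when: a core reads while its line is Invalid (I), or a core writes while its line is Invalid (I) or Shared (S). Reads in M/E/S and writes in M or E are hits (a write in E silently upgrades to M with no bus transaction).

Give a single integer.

Op 1: C2 write [C2 write: invalidate none -> C2=M] -> [I,I,M] [MISS #1: write from I]
Op 2: C1 write [C1 write: invalidate ['C2=M'] -> C1=M] -> [I,M,I] [MISS #2: write from I]
Op 3: C2 read [C2 read from I: others=['C1=M'] -> C2=S, others downsized to S] -> [I,S,S] [MISS #3: read from I]
Op 4: C2 read [C2 read: already in S, no change] -> [I,S,S] [hit: read from S]
Op 5: C2 read [C2 read: already in S, no change] -> [I,S,S] [hit: read from S]
Op 6: C2 write [C2 write: invalidate ['C1=S'] -> C2=M] -> [I,I,M] [MISS #4: write from S]
Op 7: C1 write [C1 write: invalidate ['C2=M'] -> C1=M] -> [I,M,I] [MISS #5: write from I]

Answer: 5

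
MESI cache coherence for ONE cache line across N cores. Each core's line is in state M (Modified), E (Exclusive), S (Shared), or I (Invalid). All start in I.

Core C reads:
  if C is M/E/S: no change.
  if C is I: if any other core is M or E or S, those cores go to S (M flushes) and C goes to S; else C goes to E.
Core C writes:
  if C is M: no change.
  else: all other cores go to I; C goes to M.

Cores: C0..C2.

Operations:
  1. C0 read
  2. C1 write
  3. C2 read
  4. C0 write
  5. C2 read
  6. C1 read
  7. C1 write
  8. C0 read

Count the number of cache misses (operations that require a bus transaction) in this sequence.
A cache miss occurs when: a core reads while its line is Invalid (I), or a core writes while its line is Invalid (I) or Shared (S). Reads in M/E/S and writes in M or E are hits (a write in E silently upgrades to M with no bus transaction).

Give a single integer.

Answer: 8

Derivation:
Op 1: C0 read [C0 read from I: no other sharers -> C0=E (exclusive)] -> [E,I,I] [MISS #1: read from I]
Op 2: C1 write [C1 write: invalidate ['C0=E'] -> C1=M] -> [I,M,I] [MISS #2: write from I]
Op 3: C2 read [C2 read from I: others=['C1=M'] -> C2=S, others downsized to S] -> [I,S,S] [MISS #3: read from I]
Op 4: C0 write [C0 write: invalidate ['C1=S', 'C2=S'] -> C0=M] -> [M,I,I] [MISS #4: write from I]
Op 5: C2 read [C2 read from I: others=['C0=M'] -> C2=S, others downsized to S] -> [S,I,S] [MISS #5: read from I]
Op 6: C1 read [C1 read from I: others=['C0=S', 'C2=S'] -> C1=S, others downsized to S] -> [S,S,S] [MISS #6: read from I]
Op 7: C1 write [C1 write: invalidate ['C0=S', 'C2=S'] -> C1=M] -> [I,M,I] [MISS #7: write from S]
Op 8: C0 read [C0 read from I: others=['C1=M'] -> C0=S, others downsized to S] -> [S,S,I] [MISS #8: read from I]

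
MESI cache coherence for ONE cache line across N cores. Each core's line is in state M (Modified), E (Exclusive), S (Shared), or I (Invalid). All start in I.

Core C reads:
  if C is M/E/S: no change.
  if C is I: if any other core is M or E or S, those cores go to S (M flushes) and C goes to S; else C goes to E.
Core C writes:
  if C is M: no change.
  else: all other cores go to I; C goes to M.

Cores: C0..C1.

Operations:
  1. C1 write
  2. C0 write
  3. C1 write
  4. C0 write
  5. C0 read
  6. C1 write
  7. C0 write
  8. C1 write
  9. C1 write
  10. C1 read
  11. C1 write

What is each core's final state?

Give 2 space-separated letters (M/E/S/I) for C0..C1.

Op 1: C1 write [C1 write: invalidate none -> C1=M] -> [I,M]
Op 2: C0 write [C0 write: invalidate ['C1=M'] -> C0=M] -> [M,I]
Op 3: C1 write [C1 write: invalidate ['C0=M'] -> C1=M] -> [I,M]
Op 4: C0 write [C0 write: invalidate ['C1=M'] -> C0=M] -> [M,I]
Op 5: C0 read [C0 read: already in M, no change] -> [M,I]
Op 6: C1 write [C1 write: invalidate ['C0=M'] -> C1=M] -> [I,M]
Op 7: C0 write [C0 write: invalidate ['C1=M'] -> C0=M] -> [M,I]
Op 8: C1 write [C1 write: invalidate ['C0=M'] -> C1=M] -> [I,M]
Op 9: C1 write [C1 write: already M (modified), no change] -> [I,M]
Op 10: C1 read [C1 read: already in M, no change] -> [I,M]
Op 11: C1 write [C1 write: already M (modified), no change] -> [I,M]

Answer: I M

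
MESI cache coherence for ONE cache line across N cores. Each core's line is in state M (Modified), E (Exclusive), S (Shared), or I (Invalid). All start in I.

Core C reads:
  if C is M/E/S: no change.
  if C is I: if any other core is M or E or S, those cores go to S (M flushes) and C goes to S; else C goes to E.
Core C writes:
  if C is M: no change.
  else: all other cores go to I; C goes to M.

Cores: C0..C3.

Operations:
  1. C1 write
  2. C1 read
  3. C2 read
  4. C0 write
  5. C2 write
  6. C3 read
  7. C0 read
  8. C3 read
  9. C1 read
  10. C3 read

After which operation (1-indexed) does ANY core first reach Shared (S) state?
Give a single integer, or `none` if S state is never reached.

Op 1: C1 write [C1 write: invalidate none -> C1=M] -> [I,M,I,I]
Op 2: C1 read [C1 read: already in M, no change] -> [I,M,I,I]
Op 3: C2 read [C2 read from I: others=['C1=M'] -> C2=S, others downsized to S] -> [I,S,S,I]
  -> First S state at op 3; remaining ops need not be traced.

Answer: 3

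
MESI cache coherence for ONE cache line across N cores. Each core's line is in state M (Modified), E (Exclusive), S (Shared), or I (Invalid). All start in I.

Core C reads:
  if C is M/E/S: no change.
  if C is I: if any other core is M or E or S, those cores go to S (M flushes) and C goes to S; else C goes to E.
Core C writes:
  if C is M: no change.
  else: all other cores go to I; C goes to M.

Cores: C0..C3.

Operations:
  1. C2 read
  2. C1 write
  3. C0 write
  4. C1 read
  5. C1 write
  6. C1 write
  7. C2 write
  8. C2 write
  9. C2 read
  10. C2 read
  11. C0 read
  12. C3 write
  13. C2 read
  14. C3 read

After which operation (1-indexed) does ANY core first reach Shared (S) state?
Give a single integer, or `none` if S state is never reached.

Op 1: C2 read [C2 read from I: no other sharers -> C2=E (exclusive)] -> [I,I,E,I]
Op 2: C1 write [C1 write: invalidate ['C2=E'] -> C1=M] -> [I,M,I,I]
Op 3: C0 write [C0 write: invalidate ['C1=M'] -> C0=M] -> [M,I,I,I]
Op 4: C1 read [C1 read from I: others=['C0=M'] -> C1=S, others downsized to S] -> [S,S,I,I]
  -> First S state at op 4; remaining ops need not be traced.

Answer: 4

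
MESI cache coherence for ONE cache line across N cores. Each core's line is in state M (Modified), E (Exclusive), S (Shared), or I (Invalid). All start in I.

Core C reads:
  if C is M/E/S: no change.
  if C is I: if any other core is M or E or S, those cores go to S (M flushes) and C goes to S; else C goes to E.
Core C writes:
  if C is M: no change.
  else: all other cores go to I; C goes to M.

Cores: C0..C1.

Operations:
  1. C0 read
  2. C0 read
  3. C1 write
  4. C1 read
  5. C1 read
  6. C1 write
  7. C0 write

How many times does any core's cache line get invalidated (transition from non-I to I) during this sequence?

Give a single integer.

Answer: 2

Derivation:
Op 1: C0 read [C0 read from I: no other sharers -> C0=E (exclusive)] -> [E,I] (invalidations this op: 0; running total: 0)
Op 2: C0 read [C0 read: already in E, no change] -> [E,I] (invalidations this op: 0; running total: 0)
Op 3: C1 write [C1 write: invalidate ['C0=E'] -> C1=M] -> [I,M] (invalidations this op: 1; running total: 1)
Op 4: C1 read [C1 read: already in M, no change] -> [I,M] (invalidations this op: 0; running total: 1)
Op 5: C1 read [C1 read: already in M, no change] -> [I,M] (invalidations this op: 0; running total: 1)
Op 6: C1 write [C1 write: already M (modified), no change] -> [I,M] (invalidations this op: 0; running total: 1)
Op 7: C0 write [C0 write: invalidate ['C1=M'] -> C0=M] -> [M,I] (invalidations this op: 1; running total: 2)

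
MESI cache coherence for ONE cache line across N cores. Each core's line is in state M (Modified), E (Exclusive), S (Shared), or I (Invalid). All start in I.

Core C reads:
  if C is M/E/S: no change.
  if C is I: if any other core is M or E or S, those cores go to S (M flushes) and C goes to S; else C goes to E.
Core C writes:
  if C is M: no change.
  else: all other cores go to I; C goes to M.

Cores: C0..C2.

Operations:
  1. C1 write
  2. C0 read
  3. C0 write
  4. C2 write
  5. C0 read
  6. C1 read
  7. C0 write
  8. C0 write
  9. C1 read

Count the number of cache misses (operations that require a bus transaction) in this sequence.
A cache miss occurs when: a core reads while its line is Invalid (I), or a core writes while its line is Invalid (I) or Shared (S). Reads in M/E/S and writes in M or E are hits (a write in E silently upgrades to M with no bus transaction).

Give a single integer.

Answer: 8

Derivation:
Op 1: C1 write [C1 write: invalidate none -> C1=M] -> [I,M,I] [MISS #1: write from I]
Op 2: C0 read [C0 read from I: others=['C1=M'] -> C0=S, others downsized to S] -> [S,S,I] [MISS #2: read from I]
Op 3: C0 write [C0 write: invalidate ['C1=S'] -> C0=M] -> [M,I,I] [MISS #3: write from S]
Op 4: C2 write [C2 write: invalidate ['C0=M'] -> C2=M] -> [I,I,M] [MISS #4: write from I]
Op 5: C0 read [C0 read from I: others=['C2=M'] -> C0=S, others downsized to S] -> [S,I,S] [MISS #5: read from I]
Op 6: C1 read [C1 read from I: others=['C0=S', 'C2=S'] -> C1=S, others downsized to S] -> [S,S,S] [MISS #6: read from I]
Op 7: C0 write [C0 write: invalidate ['C1=S', 'C2=S'] -> C0=M] -> [M,I,I] [MISS #7: write from S]
Op 8: C0 write [C0 write: already M (modified), no change] -> [M,I,I] [hit: write from M]
Op 9: C1 read [C1 read from I: others=['C0=M'] -> C1=S, others downsized to S] -> [S,S,I] [MISS #8: read from I]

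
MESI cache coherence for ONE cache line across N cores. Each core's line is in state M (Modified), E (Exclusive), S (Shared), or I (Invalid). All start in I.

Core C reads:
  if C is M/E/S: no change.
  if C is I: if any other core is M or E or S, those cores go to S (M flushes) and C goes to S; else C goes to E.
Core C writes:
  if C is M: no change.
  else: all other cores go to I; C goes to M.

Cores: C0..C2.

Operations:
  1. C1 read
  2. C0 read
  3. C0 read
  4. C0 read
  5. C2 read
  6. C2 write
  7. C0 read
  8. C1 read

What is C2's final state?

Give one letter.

Answer: S

Derivation:
Op 1: C1 read [C1 read from I: no other sharers -> C1=E (exclusive)] -> [I,E,I]
Op 2: C0 read [C0 read from I: others=['C1=E'] -> C0=S, others downsized to S] -> [S,S,I]
Op 3: C0 read [C0 read: already in S, no change] -> [S,S,I]
Op 4: C0 read [C0 read: already in S, no change] -> [S,S,I]
Op 5: C2 read [C2 read from I: others=['C0=S', 'C1=S'] -> C2=S, others downsized to S] -> [S,S,S]
Op 6: C2 write [C2 write: invalidate ['C0=S', 'C1=S'] -> C2=M] -> [I,I,M]
Op 7: C0 read [C0 read from I: others=['C2=M'] -> C0=S, others downsized to S] -> [S,I,S]
Op 8: C1 read [C1 read from I: others=['C0=S', 'C2=S'] -> C1=S, others downsized to S] -> [S,S,S]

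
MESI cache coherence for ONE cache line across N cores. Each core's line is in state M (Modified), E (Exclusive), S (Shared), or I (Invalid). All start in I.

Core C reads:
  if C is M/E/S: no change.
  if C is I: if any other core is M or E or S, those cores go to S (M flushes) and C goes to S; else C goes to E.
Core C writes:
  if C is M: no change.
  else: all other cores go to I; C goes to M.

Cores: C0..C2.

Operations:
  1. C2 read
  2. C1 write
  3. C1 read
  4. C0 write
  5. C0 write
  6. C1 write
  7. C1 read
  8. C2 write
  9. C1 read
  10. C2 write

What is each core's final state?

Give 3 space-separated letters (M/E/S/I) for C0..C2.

Answer: I I M

Derivation:
Op 1: C2 read [C2 read from I: no other sharers -> C2=E (exclusive)] -> [I,I,E]
Op 2: C1 write [C1 write: invalidate ['C2=E'] -> C1=M] -> [I,M,I]
Op 3: C1 read [C1 read: already in M, no change] -> [I,M,I]
Op 4: C0 write [C0 write: invalidate ['C1=M'] -> C0=M] -> [M,I,I]
Op 5: C0 write [C0 write: already M (modified), no change] -> [M,I,I]
Op 6: C1 write [C1 write: invalidate ['C0=M'] -> C1=M] -> [I,M,I]
Op 7: C1 read [C1 read: already in M, no change] -> [I,M,I]
Op 8: C2 write [C2 write: invalidate ['C1=M'] -> C2=M] -> [I,I,M]
Op 9: C1 read [C1 read from I: others=['C2=M'] -> C1=S, others downsized to S] -> [I,S,S]
Op 10: C2 write [C2 write: invalidate ['C1=S'] -> C2=M] -> [I,I,M]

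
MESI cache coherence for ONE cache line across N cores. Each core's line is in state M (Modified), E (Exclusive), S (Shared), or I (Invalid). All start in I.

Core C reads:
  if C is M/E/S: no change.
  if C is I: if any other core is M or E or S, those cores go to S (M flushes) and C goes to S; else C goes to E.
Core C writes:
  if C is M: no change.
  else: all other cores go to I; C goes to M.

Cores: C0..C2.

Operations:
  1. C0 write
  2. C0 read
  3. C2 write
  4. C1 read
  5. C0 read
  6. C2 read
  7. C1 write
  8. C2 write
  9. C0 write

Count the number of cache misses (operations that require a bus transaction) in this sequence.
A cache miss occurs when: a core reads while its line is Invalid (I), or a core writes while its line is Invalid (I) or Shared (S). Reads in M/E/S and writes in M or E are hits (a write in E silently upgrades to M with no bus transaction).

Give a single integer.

Op 1: C0 write [C0 write: invalidate none -> C0=M] -> [M,I,I] [MISS #1: write from I]
Op 2: C0 read [C0 read: already in M, no change] -> [M,I,I] [hit: read from M]
Op 3: C2 write [C2 write: invalidate ['C0=M'] -> C2=M] -> [I,I,M] [MISS #2: write from I]
Op 4: C1 read [C1 read from I: others=['C2=M'] -> C1=S, others downsized to S] -> [I,S,S] [MISS #3: read from I]
Op 5: C0 read [C0 read from I: others=['C1=S', 'C2=S'] -> C0=S, others downsized to S] -> [S,S,S] [MISS #4: read from I]
Op 6: C2 read [C2 read: already in S, no change] -> [S,S,S] [hit: read from S]
Op 7: C1 write [C1 write: invalidate ['C0=S', 'C2=S'] -> C1=M] -> [I,M,I] [MISS #5: write from S]
Op 8: C2 write [C2 write: invalidate ['C1=M'] -> C2=M] -> [I,I,M] [MISS #6: write from I]
Op 9: C0 write [C0 write: invalidate ['C2=M'] -> C0=M] -> [M,I,I] [MISS #7: write from I]

Answer: 7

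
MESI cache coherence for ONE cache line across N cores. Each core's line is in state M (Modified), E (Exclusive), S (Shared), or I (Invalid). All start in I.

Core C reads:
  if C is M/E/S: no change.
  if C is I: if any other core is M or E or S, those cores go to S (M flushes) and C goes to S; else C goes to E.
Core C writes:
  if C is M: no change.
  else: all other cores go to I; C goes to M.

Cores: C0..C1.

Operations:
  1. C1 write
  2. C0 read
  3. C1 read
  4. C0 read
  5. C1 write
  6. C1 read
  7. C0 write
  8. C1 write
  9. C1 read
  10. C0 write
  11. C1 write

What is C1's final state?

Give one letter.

Op 1: C1 write [C1 write: invalidate none -> C1=M] -> [I,M]
Op 2: C0 read [C0 read from I: others=['C1=M'] -> C0=S, others downsized to S] -> [S,S]
Op 3: C1 read [C1 read: already in S, no change] -> [S,S]
Op 4: C0 read [C0 read: already in S, no change] -> [S,S]
Op 5: C1 write [C1 write: invalidate ['C0=S'] -> C1=M] -> [I,M]
Op 6: C1 read [C1 read: already in M, no change] -> [I,M]
Op 7: C0 write [C0 write: invalidate ['C1=M'] -> C0=M] -> [M,I]
Op 8: C1 write [C1 write: invalidate ['C0=M'] -> C1=M] -> [I,M]
Op 9: C1 read [C1 read: already in M, no change] -> [I,M]
Op 10: C0 write [C0 write: invalidate ['C1=M'] -> C0=M] -> [M,I]
Op 11: C1 write [C1 write: invalidate ['C0=M'] -> C1=M] -> [I,M]

Answer: M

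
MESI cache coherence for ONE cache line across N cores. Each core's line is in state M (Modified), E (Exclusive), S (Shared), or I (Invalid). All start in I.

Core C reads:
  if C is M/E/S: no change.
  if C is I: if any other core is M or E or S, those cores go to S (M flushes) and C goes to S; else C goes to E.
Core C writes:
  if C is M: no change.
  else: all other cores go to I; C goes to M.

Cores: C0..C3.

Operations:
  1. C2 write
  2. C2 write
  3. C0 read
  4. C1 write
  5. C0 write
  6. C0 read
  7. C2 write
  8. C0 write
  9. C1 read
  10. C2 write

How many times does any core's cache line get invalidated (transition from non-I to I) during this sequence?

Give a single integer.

Answer: 7

Derivation:
Op 1: C2 write [C2 write: invalidate none -> C2=M] -> [I,I,M,I] (invalidations this op: 0; running total: 0)
Op 2: C2 write [C2 write: already M (modified), no change] -> [I,I,M,I] (invalidations this op: 0; running total: 0)
Op 3: C0 read [C0 read from I: others=['C2=M'] -> C0=S, others downsized to S] -> [S,I,S,I] (invalidations this op: 0; running total: 0)
Op 4: C1 write [C1 write: invalidate ['C0=S', 'C2=S'] -> C1=M] -> [I,M,I,I] (invalidations this op: 2; running total: 2)
Op 5: C0 write [C0 write: invalidate ['C1=M'] -> C0=M] -> [M,I,I,I] (invalidations this op: 1; running total: 3)
Op 6: C0 read [C0 read: already in M, no change] -> [M,I,I,I] (invalidations this op: 0; running total: 3)
Op 7: C2 write [C2 write: invalidate ['C0=M'] -> C2=M] -> [I,I,M,I] (invalidations this op: 1; running total: 4)
Op 8: C0 write [C0 write: invalidate ['C2=M'] -> C0=M] -> [M,I,I,I] (invalidations this op: 1; running total: 5)
Op 9: C1 read [C1 read from I: others=['C0=M'] -> C1=S, others downsized to S] -> [S,S,I,I] (invalidations this op: 0; running total: 5)
Op 10: C2 write [C2 write: invalidate ['C0=S', 'C1=S'] -> C2=M] -> [I,I,M,I] (invalidations this op: 2; running total: 7)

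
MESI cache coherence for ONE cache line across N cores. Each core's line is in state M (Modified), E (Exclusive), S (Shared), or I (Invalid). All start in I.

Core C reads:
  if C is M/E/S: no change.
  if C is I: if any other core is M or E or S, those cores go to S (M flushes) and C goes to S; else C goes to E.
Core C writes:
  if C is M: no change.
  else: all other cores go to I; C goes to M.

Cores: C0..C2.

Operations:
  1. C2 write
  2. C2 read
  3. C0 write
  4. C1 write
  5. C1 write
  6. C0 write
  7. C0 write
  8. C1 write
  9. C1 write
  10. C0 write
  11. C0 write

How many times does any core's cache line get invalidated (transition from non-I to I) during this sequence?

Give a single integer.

Answer: 5

Derivation:
Op 1: C2 write [C2 write: invalidate none -> C2=M] -> [I,I,M] (invalidations this op: 0; running total: 0)
Op 2: C2 read [C2 read: already in M, no change] -> [I,I,M] (invalidations this op: 0; running total: 0)
Op 3: C0 write [C0 write: invalidate ['C2=M'] -> C0=M] -> [M,I,I] (invalidations this op: 1; running total: 1)
Op 4: C1 write [C1 write: invalidate ['C0=M'] -> C1=M] -> [I,M,I] (invalidations this op: 1; running total: 2)
Op 5: C1 write [C1 write: already M (modified), no change] -> [I,M,I] (invalidations this op: 0; running total: 2)
Op 6: C0 write [C0 write: invalidate ['C1=M'] -> C0=M] -> [M,I,I] (invalidations this op: 1; running total: 3)
Op 7: C0 write [C0 write: already M (modified), no change] -> [M,I,I] (invalidations this op: 0; running total: 3)
Op 8: C1 write [C1 write: invalidate ['C0=M'] -> C1=M] -> [I,M,I] (invalidations this op: 1; running total: 4)
Op 9: C1 write [C1 write: already M (modified), no change] -> [I,M,I] (invalidations this op: 0; running total: 4)
Op 10: C0 write [C0 write: invalidate ['C1=M'] -> C0=M] -> [M,I,I] (invalidations this op: 1; running total: 5)
Op 11: C0 write [C0 write: already M (modified), no change] -> [M,I,I] (invalidations this op: 0; running total: 5)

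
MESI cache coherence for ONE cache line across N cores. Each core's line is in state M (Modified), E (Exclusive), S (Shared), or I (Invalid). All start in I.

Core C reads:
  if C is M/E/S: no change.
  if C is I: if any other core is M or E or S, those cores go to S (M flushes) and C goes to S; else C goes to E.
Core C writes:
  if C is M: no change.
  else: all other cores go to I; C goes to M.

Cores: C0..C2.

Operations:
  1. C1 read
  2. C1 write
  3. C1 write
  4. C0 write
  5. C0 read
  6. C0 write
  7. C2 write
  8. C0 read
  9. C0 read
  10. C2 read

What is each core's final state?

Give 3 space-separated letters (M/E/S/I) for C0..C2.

Op 1: C1 read [C1 read from I: no other sharers -> C1=E (exclusive)] -> [I,E,I]
Op 2: C1 write [C1 write: invalidate none -> C1=M] -> [I,M,I]
Op 3: C1 write [C1 write: already M (modified), no change] -> [I,M,I]
Op 4: C0 write [C0 write: invalidate ['C1=M'] -> C0=M] -> [M,I,I]
Op 5: C0 read [C0 read: already in M, no change] -> [M,I,I]
Op 6: C0 write [C0 write: already M (modified), no change] -> [M,I,I]
Op 7: C2 write [C2 write: invalidate ['C0=M'] -> C2=M] -> [I,I,M]
Op 8: C0 read [C0 read from I: others=['C2=M'] -> C0=S, others downsized to S] -> [S,I,S]
Op 9: C0 read [C0 read: already in S, no change] -> [S,I,S]
Op 10: C2 read [C2 read: already in S, no change] -> [S,I,S]

Answer: S I S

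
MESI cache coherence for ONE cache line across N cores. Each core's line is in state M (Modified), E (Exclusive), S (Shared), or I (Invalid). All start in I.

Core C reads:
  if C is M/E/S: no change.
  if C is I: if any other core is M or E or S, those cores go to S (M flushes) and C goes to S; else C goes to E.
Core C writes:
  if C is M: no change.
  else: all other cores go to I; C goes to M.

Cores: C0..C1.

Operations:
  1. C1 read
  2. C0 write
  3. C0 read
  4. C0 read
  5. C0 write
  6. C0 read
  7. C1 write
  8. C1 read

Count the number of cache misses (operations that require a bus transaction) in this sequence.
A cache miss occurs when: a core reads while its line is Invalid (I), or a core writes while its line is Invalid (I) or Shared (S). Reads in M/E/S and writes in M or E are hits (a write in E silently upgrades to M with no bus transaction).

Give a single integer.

Answer: 3

Derivation:
Op 1: C1 read [C1 read from I: no other sharers -> C1=E (exclusive)] -> [I,E] [MISS #1: read from I]
Op 2: C0 write [C0 write: invalidate ['C1=E'] -> C0=M] -> [M,I] [MISS #2: write from I]
Op 3: C0 read [C0 read: already in M, no change] -> [M,I] [hit: read from M]
Op 4: C0 read [C0 read: already in M, no change] -> [M,I] [hit: read from M]
Op 5: C0 write [C0 write: already M (modified), no change] -> [M,I] [hit: write from M]
Op 6: C0 read [C0 read: already in M, no change] -> [M,I] [hit: read from M]
Op 7: C1 write [C1 write: invalidate ['C0=M'] -> C1=M] -> [I,M] [MISS #3: write from I]
Op 8: C1 read [C1 read: already in M, no change] -> [I,M] [hit: read from M]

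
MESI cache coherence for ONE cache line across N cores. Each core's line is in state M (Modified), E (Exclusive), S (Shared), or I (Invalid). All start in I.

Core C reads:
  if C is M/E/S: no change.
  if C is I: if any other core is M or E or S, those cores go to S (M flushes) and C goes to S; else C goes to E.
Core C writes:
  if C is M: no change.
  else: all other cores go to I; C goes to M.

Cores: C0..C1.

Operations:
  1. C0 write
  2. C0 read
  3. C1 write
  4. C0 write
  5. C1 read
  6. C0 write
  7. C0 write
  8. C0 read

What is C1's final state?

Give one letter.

Answer: I

Derivation:
Op 1: C0 write [C0 write: invalidate none -> C0=M] -> [M,I]
Op 2: C0 read [C0 read: already in M, no change] -> [M,I]
Op 3: C1 write [C1 write: invalidate ['C0=M'] -> C1=M] -> [I,M]
Op 4: C0 write [C0 write: invalidate ['C1=M'] -> C0=M] -> [M,I]
Op 5: C1 read [C1 read from I: others=['C0=M'] -> C1=S, others downsized to S] -> [S,S]
Op 6: C0 write [C0 write: invalidate ['C1=S'] -> C0=M] -> [M,I]
Op 7: C0 write [C0 write: already M (modified), no change] -> [M,I]
Op 8: C0 read [C0 read: already in M, no change] -> [M,I]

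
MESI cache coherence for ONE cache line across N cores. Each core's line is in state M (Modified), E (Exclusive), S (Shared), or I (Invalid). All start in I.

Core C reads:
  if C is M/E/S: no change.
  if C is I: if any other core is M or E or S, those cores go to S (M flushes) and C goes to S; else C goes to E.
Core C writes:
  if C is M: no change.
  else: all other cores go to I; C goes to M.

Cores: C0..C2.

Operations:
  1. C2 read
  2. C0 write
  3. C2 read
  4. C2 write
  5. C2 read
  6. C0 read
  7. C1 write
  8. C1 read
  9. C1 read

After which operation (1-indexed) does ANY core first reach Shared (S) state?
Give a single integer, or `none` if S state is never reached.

Op 1: C2 read [C2 read from I: no other sharers -> C2=E (exclusive)] -> [I,I,E]
Op 2: C0 write [C0 write: invalidate ['C2=E'] -> C0=M] -> [M,I,I]
Op 3: C2 read [C2 read from I: others=['C0=M'] -> C2=S, others downsized to S] -> [S,I,S]
  -> First S state at op 3; remaining ops need not be traced.

Answer: 3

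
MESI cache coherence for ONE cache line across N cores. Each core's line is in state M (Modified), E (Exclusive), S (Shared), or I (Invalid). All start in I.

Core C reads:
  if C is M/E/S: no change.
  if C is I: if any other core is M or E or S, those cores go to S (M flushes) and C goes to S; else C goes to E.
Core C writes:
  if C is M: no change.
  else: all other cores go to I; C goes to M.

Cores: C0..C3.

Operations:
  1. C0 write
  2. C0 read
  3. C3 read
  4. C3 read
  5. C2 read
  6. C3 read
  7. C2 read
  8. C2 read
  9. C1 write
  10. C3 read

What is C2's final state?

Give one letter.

Answer: I

Derivation:
Op 1: C0 write [C0 write: invalidate none -> C0=M] -> [M,I,I,I]
Op 2: C0 read [C0 read: already in M, no change] -> [M,I,I,I]
Op 3: C3 read [C3 read from I: others=['C0=M'] -> C3=S, others downsized to S] -> [S,I,I,S]
Op 4: C3 read [C3 read: already in S, no change] -> [S,I,I,S]
Op 5: C2 read [C2 read from I: others=['C0=S', 'C3=S'] -> C2=S, others downsized to S] -> [S,I,S,S]
Op 6: C3 read [C3 read: already in S, no change] -> [S,I,S,S]
Op 7: C2 read [C2 read: already in S, no change] -> [S,I,S,S]
Op 8: C2 read [C2 read: already in S, no change] -> [S,I,S,S]
Op 9: C1 write [C1 write: invalidate ['C0=S', 'C2=S', 'C3=S'] -> C1=M] -> [I,M,I,I]
Op 10: C3 read [C3 read from I: others=['C1=M'] -> C3=S, others downsized to S] -> [I,S,I,S]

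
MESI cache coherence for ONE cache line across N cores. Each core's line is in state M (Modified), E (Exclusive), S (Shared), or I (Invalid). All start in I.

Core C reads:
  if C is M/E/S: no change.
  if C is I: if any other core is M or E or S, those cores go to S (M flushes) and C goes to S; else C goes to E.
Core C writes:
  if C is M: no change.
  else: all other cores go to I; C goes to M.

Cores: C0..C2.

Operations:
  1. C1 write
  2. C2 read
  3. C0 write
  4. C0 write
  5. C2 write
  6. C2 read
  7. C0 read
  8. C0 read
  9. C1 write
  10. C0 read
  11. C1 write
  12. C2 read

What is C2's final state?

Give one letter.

Op 1: C1 write [C1 write: invalidate none -> C1=M] -> [I,M,I]
Op 2: C2 read [C2 read from I: others=['C1=M'] -> C2=S, others downsized to S] -> [I,S,S]
Op 3: C0 write [C0 write: invalidate ['C1=S', 'C2=S'] -> C0=M] -> [M,I,I]
Op 4: C0 write [C0 write: already M (modified), no change] -> [M,I,I]
Op 5: C2 write [C2 write: invalidate ['C0=M'] -> C2=M] -> [I,I,M]
Op 6: C2 read [C2 read: already in M, no change] -> [I,I,M]
Op 7: C0 read [C0 read from I: others=['C2=M'] -> C0=S, others downsized to S] -> [S,I,S]
Op 8: C0 read [C0 read: already in S, no change] -> [S,I,S]
Op 9: C1 write [C1 write: invalidate ['C0=S', 'C2=S'] -> C1=M] -> [I,M,I]
Op 10: C0 read [C0 read from I: others=['C1=M'] -> C0=S, others downsized to S] -> [S,S,I]
Op 11: C1 write [C1 write: invalidate ['C0=S'] -> C1=M] -> [I,M,I]
Op 12: C2 read [C2 read from I: others=['C1=M'] -> C2=S, others downsized to S] -> [I,S,S]

Answer: S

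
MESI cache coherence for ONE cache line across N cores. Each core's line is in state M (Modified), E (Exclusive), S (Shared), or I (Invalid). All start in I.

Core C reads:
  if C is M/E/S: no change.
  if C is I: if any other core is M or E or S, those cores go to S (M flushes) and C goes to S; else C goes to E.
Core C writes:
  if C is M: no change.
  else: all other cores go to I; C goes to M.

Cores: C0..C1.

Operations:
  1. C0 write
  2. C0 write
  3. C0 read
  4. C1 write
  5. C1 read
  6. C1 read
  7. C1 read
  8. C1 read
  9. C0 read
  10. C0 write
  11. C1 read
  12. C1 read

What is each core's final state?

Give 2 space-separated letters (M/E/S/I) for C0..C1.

Answer: S S

Derivation:
Op 1: C0 write [C0 write: invalidate none -> C0=M] -> [M,I]
Op 2: C0 write [C0 write: already M (modified), no change] -> [M,I]
Op 3: C0 read [C0 read: already in M, no change] -> [M,I]
Op 4: C1 write [C1 write: invalidate ['C0=M'] -> C1=M] -> [I,M]
Op 5: C1 read [C1 read: already in M, no change] -> [I,M]
Op 6: C1 read [C1 read: already in M, no change] -> [I,M]
Op 7: C1 read [C1 read: already in M, no change] -> [I,M]
Op 8: C1 read [C1 read: already in M, no change] -> [I,M]
Op 9: C0 read [C0 read from I: others=['C1=M'] -> C0=S, others downsized to S] -> [S,S]
Op 10: C0 write [C0 write: invalidate ['C1=S'] -> C0=M] -> [M,I]
Op 11: C1 read [C1 read from I: others=['C0=M'] -> C1=S, others downsized to S] -> [S,S]
Op 12: C1 read [C1 read: already in S, no change] -> [S,S]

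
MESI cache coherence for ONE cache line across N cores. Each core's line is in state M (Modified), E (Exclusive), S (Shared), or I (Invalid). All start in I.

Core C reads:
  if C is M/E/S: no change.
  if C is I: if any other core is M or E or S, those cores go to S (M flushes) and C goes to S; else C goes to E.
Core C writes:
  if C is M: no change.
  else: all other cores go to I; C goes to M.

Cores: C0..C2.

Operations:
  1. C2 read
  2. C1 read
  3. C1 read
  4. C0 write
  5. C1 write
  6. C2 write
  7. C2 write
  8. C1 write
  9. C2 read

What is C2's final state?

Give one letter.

Op 1: C2 read [C2 read from I: no other sharers -> C2=E (exclusive)] -> [I,I,E]
Op 2: C1 read [C1 read from I: others=['C2=E'] -> C1=S, others downsized to S] -> [I,S,S]
Op 3: C1 read [C1 read: already in S, no change] -> [I,S,S]
Op 4: C0 write [C0 write: invalidate ['C1=S', 'C2=S'] -> C0=M] -> [M,I,I]
Op 5: C1 write [C1 write: invalidate ['C0=M'] -> C1=M] -> [I,M,I]
Op 6: C2 write [C2 write: invalidate ['C1=M'] -> C2=M] -> [I,I,M]
Op 7: C2 write [C2 write: already M (modified), no change] -> [I,I,M]
Op 8: C1 write [C1 write: invalidate ['C2=M'] -> C1=M] -> [I,M,I]
Op 9: C2 read [C2 read from I: others=['C1=M'] -> C2=S, others downsized to S] -> [I,S,S]

Answer: S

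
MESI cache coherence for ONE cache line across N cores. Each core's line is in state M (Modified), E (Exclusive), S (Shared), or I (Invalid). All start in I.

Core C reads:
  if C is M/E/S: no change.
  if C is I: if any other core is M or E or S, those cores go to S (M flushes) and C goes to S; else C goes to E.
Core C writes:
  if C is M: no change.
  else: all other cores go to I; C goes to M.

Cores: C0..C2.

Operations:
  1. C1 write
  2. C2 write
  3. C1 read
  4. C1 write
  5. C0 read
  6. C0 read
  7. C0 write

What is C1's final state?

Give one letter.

Op 1: C1 write [C1 write: invalidate none -> C1=M] -> [I,M,I]
Op 2: C2 write [C2 write: invalidate ['C1=M'] -> C2=M] -> [I,I,M]
Op 3: C1 read [C1 read from I: others=['C2=M'] -> C1=S, others downsized to S] -> [I,S,S]
Op 4: C1 write [C1 write: invalidate ['C2=S'] -> C1=M] -> [I,M,I]
Op 5: C0 read [C0 read from I: others=['C1=M'] -> C0=S, others downsized to S] -> [S,S,I]
Op 6: C0 read [C0 read: already in S, no change] -> [S,S,I]
Op 7: C0 write [C0 write: invalidate ['C1=S'] -> C0=M] -> [M,I,I]

Answer: I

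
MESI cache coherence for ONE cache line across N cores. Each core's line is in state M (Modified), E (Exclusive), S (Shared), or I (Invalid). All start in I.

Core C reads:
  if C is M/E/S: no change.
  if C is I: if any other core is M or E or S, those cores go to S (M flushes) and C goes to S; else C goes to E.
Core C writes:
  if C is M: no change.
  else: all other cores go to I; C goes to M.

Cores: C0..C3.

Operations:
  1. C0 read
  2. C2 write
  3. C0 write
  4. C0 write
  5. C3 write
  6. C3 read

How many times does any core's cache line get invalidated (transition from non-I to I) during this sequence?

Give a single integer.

Answer: 3

Derivation:
Op 1: C0 read [C0 read from I: no other sharers -> C0=E (exclusive)] -> [E,I,I,I] (invalidations this op: 0; running total: 0)
Op 2: C2 write [C2 write: invalidate ['C0=E'] -> C2=M] -> [I,I,M,I] (invalidations this op: 1; running total: 1)
Op 3: C0 write [C0 write: invalidate ['C2=M'] -> C0=M] -> [M,I,I,I] (invalidations this op: 1; running total: 2)
Op 4: C0 write [C0 write: already M (modified), no change] -> [M,I,I,I] (invalidations this op: 0; running total: 2)
Op 5: C3 write [C3 write: invalidate ['C0=M'] -> C3=M] -> [I,I,I,M] (invalidations this op: 1; running total: 3)
Op 6: C3 read [C3 read: already in M, no change] -> [I,I,I,M] (invalidations this op: 0; running total: 3)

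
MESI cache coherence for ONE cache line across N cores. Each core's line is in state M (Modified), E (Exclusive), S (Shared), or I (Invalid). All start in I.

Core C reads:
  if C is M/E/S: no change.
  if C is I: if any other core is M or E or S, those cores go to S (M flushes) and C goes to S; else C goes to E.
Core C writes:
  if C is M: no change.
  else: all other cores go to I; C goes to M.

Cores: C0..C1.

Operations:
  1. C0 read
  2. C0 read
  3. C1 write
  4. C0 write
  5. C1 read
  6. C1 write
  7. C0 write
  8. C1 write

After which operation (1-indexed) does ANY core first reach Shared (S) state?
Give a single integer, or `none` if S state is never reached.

Op 1: C0 read [C0 read from I: no other sharers -> C0=E (exclusive)] -> [E,I]
Op 2: C0 read [C0 read: already in E, no change] -> [E,I]
Op 3: C1 write [C1 write: invalidate ['C0=E'] -> C1=M] -> [I,M]
Op 4: C0 write [C0 write: invalidate ['C1=M'] -> C0=M] -> [M,I]
Op 5: C1 read [C1 read from I: others=['C0=M'] -> C1=S, others downsized to S] -> [S,S]
  -> First S state at op 5; remaining ops need not be traced.

Answer: 5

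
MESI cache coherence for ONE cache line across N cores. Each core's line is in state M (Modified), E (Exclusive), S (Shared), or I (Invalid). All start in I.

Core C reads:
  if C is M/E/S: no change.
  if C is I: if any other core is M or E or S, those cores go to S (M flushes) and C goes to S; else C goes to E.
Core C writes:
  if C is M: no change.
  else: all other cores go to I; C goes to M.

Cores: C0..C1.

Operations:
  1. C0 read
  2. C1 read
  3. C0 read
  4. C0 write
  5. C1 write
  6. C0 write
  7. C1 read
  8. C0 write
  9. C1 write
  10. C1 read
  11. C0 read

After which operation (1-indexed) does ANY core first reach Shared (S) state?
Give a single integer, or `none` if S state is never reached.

Op 1: C0 read [C0 read from I: no other sharers -> C0=E (exclusive)] -> [E,I]
Op 2: C1 read [C1 read from I: others=['C0=E'] -> C1=S, others downsized to S] -> [S,S]
  -> First S state at op 2; remaining ops need not be traced.

Answer: 2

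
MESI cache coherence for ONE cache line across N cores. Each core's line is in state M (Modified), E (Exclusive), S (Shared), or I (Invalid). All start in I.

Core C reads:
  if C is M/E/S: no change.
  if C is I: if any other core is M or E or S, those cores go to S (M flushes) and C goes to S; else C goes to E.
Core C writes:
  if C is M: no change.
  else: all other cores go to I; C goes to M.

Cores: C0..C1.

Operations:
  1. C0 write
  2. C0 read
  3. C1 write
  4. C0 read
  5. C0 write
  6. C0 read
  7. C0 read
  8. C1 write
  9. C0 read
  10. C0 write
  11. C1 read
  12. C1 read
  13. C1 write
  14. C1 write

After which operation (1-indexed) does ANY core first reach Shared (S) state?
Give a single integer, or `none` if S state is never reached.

Answer: 4

Derivation:
Op 1: C0 write [C0 write: invalidate none -> C0=M] -> [M,I]
Op 2: C0 read [C0 read: already in M, no change] -> [M,I]
Op 3: C1 write [C1 write: invalidate ['C0=M'] -> C1=M] -> [I,M]
Op 4: C0 read [C0 read from I: others=['C1=M'] -> C0=S, others downsized to S] -> [S,S]
  -> First S state at op 4; remaining ops need not be traced.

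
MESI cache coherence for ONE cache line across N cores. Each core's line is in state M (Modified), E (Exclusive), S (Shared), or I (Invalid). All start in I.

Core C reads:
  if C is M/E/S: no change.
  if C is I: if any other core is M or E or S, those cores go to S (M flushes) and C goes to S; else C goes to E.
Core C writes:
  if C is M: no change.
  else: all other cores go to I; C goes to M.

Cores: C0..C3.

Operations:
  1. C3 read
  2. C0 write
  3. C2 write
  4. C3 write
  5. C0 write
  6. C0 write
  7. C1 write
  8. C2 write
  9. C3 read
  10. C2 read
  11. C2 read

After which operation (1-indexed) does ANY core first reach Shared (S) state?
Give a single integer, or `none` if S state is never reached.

Op 1: C3 read [C3 read from I: no other sharers -> C3=E (exclusive)] -> [I,I,I,E]
Op 2: C0 write [C0 write: invalidate ['C3=E'] -> C0=M] -> [M,I,I,I]
Op 3: C2 write [C2 write: invalidate ['C0=M'] -> C2=M] -> [I,I,M,I]
Op 4: C3 write [C3 write: invalidate ['C2=M'] -> C3=M] -> [I,I,I,M]
Op 5: C0 write [C0 write: invalidate ['C3=M'] -> C0=M] -> [M,I,I,I]
Op 6: C0 write [C0 write: already M (modified), no change] -> [M,I,I,I]
Op 7: C1 write [C1 write: invalidate ['C0=M'] -> C1=M] -> [I,M,I,I]
Op 8: C2 write [C2 write: invalidate ['C1=M'] -> C2=M] -> [I,I,M,I]
Op 9: C3 read [C3 read from I: others=['C2=M'] -> C3=S, others downsized to S] -> [I,I,S,S]
  -> First S state at op 9; remaining ops need not be traced.

Answer: 9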